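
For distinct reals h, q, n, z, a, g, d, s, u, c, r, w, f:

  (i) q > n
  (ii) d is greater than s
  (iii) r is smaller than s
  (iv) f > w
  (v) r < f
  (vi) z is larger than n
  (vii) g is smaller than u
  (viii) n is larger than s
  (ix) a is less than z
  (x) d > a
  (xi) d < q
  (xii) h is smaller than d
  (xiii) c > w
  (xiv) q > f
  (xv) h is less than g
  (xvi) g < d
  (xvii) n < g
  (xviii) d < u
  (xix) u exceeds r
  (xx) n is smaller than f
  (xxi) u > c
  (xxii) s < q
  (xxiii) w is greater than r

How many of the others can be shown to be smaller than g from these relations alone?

From g the given relations immediately reach n, h.
From those, s — 3 in total.
From those, r — 4 in total.
Nothing else is reachable below g; 4 in all.

4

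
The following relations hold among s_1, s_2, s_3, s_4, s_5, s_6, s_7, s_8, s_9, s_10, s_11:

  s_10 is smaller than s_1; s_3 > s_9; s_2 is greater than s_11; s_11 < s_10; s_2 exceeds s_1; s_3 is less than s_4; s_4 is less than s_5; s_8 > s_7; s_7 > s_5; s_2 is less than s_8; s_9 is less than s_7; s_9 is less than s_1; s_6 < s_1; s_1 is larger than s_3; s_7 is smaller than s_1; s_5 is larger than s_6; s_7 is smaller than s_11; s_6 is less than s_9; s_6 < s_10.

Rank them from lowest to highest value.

Each adjacent pair is fixed by a given relation: s_6 < s_9; s_9 < s_3; s_3 < s_4; s_4 < s_5; s_5 < s_7; s_7 < s_11; s_11 < s_10; s_10 < s_1; s_1 < s_2; s_2 < s_8. Chaining them end to end gives the full order.

s_6 < s_9 < s_3 < s_4 < s_5 < s_7 < s_11 < s_10 < s_1 < s_2 < s_8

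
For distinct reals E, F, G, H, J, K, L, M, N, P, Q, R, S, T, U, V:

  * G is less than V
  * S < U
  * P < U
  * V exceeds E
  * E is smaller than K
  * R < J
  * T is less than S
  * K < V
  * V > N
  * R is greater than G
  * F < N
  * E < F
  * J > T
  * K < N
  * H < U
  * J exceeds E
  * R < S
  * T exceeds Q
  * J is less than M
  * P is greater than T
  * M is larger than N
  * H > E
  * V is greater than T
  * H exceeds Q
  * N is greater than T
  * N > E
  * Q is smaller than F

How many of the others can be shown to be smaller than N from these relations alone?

The elements the relations force below N are E, K, Q, T, F — no chain reaches any other.
That is 5.

5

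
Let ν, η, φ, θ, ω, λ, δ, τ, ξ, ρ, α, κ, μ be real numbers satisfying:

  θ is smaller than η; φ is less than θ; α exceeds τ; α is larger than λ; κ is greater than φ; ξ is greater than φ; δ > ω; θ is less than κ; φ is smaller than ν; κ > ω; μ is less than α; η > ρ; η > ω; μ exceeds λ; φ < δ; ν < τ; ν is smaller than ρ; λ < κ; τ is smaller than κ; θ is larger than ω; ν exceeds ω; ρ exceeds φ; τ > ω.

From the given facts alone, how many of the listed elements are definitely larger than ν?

5

Directly above ν: ρ, τ.
One step further: α, η, κ (5 so far).
No other element is forced above ν by the given relations, so the count is 5.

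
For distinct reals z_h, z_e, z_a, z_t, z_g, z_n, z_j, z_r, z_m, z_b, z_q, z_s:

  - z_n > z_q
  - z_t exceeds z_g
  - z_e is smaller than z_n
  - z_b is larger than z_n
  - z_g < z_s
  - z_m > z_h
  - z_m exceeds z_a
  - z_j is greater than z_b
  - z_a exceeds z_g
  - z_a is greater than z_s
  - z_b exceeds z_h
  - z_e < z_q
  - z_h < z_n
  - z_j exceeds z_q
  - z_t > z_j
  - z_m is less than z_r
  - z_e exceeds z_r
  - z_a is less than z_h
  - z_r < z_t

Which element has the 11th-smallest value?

z_j

Chaining the given pairs: z_g < z_s < z_a < z_h < z_m < z_r < z_e < z_q < z_n < z_b < z_j < z_t.
The 11th smallest is z_j.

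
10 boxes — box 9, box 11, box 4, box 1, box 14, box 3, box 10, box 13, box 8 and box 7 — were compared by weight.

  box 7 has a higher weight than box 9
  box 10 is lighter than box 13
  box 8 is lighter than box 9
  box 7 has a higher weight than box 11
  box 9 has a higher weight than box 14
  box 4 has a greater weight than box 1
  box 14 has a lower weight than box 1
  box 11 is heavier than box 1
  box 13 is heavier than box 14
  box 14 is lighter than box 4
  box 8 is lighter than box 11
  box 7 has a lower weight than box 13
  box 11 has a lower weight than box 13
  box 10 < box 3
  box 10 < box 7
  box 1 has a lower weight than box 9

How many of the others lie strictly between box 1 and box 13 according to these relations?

The relations place box 1 below box 13. An element lies strictly between them when it is forced above box 1 and also forced below box 13.
Above box 1: {box 11, box 4, box 9, box 7}. Below box 13: {box 10, box 14, box 8, box 11, box 9, box 7}.
Intersection: {box 11, box 9, box 7} — 3.

3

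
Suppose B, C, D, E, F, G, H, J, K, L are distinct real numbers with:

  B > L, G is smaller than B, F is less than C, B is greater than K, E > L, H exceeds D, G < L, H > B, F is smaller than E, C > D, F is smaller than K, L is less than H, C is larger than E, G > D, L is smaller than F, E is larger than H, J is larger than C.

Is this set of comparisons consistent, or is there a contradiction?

The single ordering D < G < L < F < K < B < H < E < C < J satisfies every listed relation, so no contradiction arises.

consistent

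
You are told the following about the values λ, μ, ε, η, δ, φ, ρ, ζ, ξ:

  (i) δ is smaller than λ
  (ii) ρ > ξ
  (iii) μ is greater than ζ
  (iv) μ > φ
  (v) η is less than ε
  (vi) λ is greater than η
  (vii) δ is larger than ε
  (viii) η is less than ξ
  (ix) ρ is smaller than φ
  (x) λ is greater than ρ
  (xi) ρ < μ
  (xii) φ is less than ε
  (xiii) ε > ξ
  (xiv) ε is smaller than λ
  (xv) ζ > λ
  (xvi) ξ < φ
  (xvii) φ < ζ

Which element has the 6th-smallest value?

Piecing the relations together gives one ordering: η < ξ < ρ < φ < ε < δ < λ < ζ < μ.
Counting 6 from the smallest end gives δ.

δ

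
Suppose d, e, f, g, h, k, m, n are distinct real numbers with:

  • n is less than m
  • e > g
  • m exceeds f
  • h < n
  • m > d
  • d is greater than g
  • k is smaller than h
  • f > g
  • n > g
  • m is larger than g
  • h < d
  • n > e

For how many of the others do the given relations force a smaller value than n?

The elements the relations force below n are k, g, h, e — no chain reaches any other.
That is 4.

4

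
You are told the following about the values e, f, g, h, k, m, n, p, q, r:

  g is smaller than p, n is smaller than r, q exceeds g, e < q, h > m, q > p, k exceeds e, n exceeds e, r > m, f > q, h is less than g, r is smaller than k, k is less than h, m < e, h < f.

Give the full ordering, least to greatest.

Nothing is placed below m, so it is least; from there m < e; e < n; n < r; r < k; k < h; h < g; g < p; p < q; q < f, each given directly.

m < e < n < r < k < h < g < p < q < f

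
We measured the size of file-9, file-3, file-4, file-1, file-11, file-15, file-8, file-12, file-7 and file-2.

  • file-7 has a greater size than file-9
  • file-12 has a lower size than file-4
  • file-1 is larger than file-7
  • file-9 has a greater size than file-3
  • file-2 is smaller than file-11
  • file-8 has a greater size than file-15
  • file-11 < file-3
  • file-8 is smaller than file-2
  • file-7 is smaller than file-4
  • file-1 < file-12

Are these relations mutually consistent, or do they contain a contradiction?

consistent

The single ordering file-15 < file-8 < file-2 < file-11 < file-3 < file-9 < file-7 < file-1 < file-12 < file-4 satisfies every listed relation, so no contradiction arises.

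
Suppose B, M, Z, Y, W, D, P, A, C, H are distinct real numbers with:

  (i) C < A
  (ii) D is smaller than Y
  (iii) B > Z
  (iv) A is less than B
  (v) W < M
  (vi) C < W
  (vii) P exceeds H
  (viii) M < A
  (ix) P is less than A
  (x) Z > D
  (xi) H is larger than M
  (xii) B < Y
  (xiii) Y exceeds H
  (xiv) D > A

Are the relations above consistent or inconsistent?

The single ordering C < W < M < H < P < A < D < Z < B < Y satisfies every listed relation, so no contradiction arises.

consistent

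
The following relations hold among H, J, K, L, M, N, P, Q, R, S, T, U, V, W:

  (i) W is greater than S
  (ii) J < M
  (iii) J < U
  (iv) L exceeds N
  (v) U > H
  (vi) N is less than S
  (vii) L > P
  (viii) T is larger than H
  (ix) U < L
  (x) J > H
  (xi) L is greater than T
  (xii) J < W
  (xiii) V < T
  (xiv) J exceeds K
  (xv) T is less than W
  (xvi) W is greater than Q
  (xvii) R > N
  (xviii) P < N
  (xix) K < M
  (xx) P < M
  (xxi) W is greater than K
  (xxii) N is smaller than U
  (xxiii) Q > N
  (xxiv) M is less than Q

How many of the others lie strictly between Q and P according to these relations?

Chaining upward from P reaches: M, N, U, R, S, W, L.
Chaining downward from Q reaches: K, H, J, M, N.
Strictly between P and Q are those in both lists: M, N — 2 elements.

2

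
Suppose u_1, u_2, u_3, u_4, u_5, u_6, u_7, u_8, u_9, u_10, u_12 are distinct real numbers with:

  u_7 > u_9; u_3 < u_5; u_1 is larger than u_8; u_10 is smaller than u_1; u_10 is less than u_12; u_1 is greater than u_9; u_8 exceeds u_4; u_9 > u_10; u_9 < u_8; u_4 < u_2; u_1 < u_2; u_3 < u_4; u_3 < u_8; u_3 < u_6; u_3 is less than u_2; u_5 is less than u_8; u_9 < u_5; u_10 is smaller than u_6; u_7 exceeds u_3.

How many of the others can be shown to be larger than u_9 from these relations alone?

5

From u_9 the given relations immediately reach u_5, u_8, u_7, u_1.
From those, u_2 — 5 in total.
No other element is forced above u_9 by the given relations, so the count is 5.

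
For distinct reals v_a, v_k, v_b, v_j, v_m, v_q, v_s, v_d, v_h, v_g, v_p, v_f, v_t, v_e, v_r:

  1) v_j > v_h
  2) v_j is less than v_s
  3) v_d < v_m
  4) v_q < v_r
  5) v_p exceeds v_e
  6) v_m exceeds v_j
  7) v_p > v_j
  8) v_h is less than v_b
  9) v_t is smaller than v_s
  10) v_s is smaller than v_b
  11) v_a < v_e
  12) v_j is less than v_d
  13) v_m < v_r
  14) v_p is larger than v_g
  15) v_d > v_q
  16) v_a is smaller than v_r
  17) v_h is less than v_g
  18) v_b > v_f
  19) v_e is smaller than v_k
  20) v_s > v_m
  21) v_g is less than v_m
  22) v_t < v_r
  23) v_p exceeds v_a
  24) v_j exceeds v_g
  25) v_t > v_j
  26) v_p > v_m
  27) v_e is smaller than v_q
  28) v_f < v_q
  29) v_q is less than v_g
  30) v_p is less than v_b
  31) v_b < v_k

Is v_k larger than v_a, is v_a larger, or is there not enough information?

v_k

v_a < v_e and v_e < v_q give v_a < v_q.
With v_q < v_g: v_a < v_e < v_q < v_g.
Then v_g < v_j extends the chain to v_j.
With v_j < v_d: v_a < v_e < v_q < v_g < v_j < v_d.
With v_d < v_m: v_a < v_e < v_q < v_g < v_j < v_d < v_m.
Then v_m < v_p extends the chain to v_p.
With v_p < v_b: v_a < v_e < v_q < v_g < v_j < v_d < v_m < v_p < v_b.
With v_b < v_k: v_a < v_e < v_q < v_g < v_j < v_d < v_m < v_p < v_b < v_k.
So v_k is larger.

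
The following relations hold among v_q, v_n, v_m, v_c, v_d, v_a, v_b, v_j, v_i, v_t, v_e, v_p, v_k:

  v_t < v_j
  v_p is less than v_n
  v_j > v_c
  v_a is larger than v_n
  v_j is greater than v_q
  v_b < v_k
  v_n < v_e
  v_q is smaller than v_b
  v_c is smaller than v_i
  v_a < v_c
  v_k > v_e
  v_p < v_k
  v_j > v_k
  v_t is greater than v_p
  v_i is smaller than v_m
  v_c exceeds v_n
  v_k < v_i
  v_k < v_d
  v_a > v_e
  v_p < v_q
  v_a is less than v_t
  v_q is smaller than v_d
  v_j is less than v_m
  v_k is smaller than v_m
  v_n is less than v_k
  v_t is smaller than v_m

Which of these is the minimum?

Chaining upward from v_p: directly above it, v_n, v_q, v_k, v_t; then v_b, v_e, v_a, v_c, v_i, v_j, v_d, v_m.
That covers every other element, and nothing is given below v_p, so v_p is the minimum.

v_p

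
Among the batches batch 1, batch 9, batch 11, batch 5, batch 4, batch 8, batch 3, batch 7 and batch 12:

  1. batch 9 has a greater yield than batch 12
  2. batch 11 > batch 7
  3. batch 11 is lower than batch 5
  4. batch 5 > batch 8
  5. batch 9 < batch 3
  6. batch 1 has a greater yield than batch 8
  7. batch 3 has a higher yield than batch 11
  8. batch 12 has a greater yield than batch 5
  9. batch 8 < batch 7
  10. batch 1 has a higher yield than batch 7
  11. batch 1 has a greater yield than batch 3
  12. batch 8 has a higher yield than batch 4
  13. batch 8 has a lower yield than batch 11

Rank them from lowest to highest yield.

Each adjacent pair is fixed by a given relation: batch 4 < batch 8; batch 8 < batch 7; batch 7 < batch 11; batch 11 < batch 5; batch 5 < batch 12; batch 12 < batch 9; batch 9 < batch 3; batch 3 < batch 1. Chaining them end to end gives the full order.

batch 4 < batch 8 < batch 7 < batch 11 < batch 5 < batch 12 < batch 9 < batch 3 < batch 1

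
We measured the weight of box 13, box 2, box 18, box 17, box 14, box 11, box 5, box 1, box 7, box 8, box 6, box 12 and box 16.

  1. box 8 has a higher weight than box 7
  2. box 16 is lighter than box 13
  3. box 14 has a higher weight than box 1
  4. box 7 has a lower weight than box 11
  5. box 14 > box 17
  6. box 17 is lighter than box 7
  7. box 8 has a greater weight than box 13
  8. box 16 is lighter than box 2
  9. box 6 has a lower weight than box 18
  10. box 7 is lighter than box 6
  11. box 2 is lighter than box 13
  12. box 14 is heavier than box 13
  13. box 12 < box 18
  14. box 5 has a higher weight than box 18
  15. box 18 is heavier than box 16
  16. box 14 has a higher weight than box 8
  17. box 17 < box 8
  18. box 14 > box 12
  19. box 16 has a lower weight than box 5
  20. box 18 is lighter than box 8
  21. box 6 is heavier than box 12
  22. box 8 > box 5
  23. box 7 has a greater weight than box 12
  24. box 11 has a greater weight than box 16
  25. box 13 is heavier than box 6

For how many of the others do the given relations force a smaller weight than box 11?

4

Directly below box 11: box 7, box 16.
One step further: box 12, box 17 (4 so far).
Nothing else is reachable below box 11; 4 in all.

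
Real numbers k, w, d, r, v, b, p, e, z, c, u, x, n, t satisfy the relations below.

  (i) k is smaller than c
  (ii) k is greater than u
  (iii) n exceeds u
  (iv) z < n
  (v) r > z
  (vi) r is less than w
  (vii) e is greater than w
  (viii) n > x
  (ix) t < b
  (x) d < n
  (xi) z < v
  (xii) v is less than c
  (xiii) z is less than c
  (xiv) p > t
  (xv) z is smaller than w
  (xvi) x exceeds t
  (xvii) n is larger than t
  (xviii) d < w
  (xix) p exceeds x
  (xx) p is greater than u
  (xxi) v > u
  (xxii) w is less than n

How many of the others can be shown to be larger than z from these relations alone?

6

From z the given relations immediately reach v, r, w, c, n.
From those, e — 6 in total.
Nothing else is reachable above z; 6 in all.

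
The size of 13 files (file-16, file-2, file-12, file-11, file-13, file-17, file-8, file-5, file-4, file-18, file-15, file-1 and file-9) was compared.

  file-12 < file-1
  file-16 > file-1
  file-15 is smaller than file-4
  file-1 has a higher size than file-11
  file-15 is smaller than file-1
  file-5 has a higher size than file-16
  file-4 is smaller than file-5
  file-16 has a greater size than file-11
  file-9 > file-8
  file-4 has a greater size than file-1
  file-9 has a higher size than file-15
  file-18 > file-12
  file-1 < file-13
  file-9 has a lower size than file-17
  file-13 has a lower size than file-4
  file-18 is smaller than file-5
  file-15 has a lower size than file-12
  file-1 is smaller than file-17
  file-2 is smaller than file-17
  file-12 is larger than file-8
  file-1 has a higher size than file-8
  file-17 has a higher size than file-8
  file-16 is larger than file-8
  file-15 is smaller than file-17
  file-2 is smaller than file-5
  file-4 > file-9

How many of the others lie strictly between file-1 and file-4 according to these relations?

1

The relations place file-1 below file-4. An element lies strictly between them when it is forced above file-1 and also forced below file-4.
Above file-1: {file-13, file-16, file-17, file-5}. Below file-4: {file-8, file-15, file-12, file-11, file-9, file-13}.
Intersection: {file-13} — 1.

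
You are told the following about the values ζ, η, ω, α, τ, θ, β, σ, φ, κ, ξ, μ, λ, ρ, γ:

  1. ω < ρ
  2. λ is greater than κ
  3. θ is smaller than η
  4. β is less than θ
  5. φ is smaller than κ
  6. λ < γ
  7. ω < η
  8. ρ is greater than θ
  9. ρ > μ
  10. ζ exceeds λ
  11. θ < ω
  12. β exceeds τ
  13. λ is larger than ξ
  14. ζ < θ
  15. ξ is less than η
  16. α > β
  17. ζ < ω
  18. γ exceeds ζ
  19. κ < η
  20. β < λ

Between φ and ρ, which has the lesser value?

φ

φ < κ and κ < λ give φ < λ.
With λ < ζ: φ < κ < λ < ζ.
With ζ < θ: φ < κ < λ < ζ < θ.
With θ < ω: φ < κ < λ < ζ < θ < ω.
With ω < ρ: φ < κ < λ < ζ < θ < ω < ρ.
So φ < ρ; φ is the smaller of the two.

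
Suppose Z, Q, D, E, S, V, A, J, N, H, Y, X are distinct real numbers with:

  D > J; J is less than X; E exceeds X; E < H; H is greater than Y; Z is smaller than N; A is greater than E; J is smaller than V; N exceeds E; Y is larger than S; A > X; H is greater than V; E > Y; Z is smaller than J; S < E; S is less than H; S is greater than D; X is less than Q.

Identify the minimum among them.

Chaining upward from Z: directly above it, J, N; then D, X, V; then S, E, Q, A, H; then Y.
That covers every other element, and nothing is given below Z, so Z is the minimum.

Z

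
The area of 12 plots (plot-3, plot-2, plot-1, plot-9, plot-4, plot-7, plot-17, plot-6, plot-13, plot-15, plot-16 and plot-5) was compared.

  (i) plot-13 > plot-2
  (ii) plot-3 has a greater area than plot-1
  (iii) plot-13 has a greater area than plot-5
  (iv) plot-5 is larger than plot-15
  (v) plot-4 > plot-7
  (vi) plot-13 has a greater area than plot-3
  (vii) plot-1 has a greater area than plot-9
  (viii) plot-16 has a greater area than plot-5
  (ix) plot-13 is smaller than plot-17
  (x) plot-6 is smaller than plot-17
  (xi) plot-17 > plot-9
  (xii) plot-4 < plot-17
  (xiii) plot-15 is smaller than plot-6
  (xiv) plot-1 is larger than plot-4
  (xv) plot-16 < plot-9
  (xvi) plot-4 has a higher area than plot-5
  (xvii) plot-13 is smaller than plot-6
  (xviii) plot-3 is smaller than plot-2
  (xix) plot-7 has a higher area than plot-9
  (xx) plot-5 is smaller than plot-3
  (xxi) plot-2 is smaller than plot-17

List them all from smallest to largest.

plot-15 < plot-5 < plot-16 < plot-9 < plot-7 < plot-4 < plot-1 < plot-3 < plot-2 < plot-13 < plot-6 < plot-17

Nothing is placed below plot-15, so it is least; from there plot-15 < plot-5; plot-5 < plot-16; plot-16 < plot-9; plot-9 < plot-7; plot-7 < plot-4; plot-4 < plot-1; plot-1 < plot-3; plot-3 < plot-2; plot-2 < plot-13; plot-13 < plot-6; plot-6 < plot-17, each given directly.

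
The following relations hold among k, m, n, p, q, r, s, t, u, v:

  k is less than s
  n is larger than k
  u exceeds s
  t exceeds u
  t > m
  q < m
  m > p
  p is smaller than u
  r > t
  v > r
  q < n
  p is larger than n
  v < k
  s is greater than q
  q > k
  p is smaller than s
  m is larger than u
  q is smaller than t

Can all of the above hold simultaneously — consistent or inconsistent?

inconsistent

Chaining the given relations yields r < v < k < q < n < p < s < u < m < t, so r < t. But one relation states t < r. These cannot both hold.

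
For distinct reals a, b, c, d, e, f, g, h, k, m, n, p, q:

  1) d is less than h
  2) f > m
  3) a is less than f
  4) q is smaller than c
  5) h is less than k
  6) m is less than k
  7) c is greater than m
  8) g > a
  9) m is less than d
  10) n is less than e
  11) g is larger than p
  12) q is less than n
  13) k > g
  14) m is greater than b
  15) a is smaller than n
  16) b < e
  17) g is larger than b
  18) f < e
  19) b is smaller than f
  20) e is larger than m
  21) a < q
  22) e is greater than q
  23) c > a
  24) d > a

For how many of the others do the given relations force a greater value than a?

9

From a the given relations immediately reach q, d, f, n, g, c.
From those, h, e, k — 9 in total.
Nothing else is reachable above a; 9 in all.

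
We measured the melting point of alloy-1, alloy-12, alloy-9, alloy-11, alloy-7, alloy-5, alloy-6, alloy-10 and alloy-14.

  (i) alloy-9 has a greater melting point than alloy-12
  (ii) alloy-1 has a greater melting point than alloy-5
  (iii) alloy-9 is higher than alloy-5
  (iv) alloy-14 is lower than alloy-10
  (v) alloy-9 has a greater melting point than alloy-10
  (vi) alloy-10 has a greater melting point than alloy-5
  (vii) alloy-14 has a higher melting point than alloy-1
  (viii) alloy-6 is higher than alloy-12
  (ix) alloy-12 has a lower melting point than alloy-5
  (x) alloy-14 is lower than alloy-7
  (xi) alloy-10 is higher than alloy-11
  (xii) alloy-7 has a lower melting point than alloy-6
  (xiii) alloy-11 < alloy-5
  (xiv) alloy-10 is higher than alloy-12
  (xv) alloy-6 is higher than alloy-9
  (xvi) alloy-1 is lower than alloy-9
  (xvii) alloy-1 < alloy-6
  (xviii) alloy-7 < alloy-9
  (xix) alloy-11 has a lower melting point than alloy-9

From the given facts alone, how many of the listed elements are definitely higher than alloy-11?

7

The elements the relations force above alloy-11 are alloy-5, alloy-1, alloy-14, alloy-10, alloy-7, alloy-9, alloy-6 — no chain reaches any other.
That is 7.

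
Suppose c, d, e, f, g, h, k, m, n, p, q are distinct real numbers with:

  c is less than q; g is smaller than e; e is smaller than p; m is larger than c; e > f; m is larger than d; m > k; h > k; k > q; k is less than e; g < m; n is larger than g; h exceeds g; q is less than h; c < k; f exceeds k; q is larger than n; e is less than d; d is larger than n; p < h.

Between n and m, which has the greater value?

Chaining the given relations: n < q < k < f < e < d < m.
So n < m; m is the larger of the two.

m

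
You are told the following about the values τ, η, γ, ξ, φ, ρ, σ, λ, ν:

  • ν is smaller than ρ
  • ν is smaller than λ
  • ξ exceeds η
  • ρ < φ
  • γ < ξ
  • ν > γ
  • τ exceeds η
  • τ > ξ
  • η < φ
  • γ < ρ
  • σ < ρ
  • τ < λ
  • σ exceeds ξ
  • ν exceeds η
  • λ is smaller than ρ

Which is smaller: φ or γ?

γ < ξ and ξ < τ give γ < τ.
Then τ < λ extends the chain to λ.
Then λ < ρ extends the chain to ρ.
With ρ < φ: γ < ξ < τ < λ < ρ < φ.
So γ < φ; γ is the smaller of the two.

γ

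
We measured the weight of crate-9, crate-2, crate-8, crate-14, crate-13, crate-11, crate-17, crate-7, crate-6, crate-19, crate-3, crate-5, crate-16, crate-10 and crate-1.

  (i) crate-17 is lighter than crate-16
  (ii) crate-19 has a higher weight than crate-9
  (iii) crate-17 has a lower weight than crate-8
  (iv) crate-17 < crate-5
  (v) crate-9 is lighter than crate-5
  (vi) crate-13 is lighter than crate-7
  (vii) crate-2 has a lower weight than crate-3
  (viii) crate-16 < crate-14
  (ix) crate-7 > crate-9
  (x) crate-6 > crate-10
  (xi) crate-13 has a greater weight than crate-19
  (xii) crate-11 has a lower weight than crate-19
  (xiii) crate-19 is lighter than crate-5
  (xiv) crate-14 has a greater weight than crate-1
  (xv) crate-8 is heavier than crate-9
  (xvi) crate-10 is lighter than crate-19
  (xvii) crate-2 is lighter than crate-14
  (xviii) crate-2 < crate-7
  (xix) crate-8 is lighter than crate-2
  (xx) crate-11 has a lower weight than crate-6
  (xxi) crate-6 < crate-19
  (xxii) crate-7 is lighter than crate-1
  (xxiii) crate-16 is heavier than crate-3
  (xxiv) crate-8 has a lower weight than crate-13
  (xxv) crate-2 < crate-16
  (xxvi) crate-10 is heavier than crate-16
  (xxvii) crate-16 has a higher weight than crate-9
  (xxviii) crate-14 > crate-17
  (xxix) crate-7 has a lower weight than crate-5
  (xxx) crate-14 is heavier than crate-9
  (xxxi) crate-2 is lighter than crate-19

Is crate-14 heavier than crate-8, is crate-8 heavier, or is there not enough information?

crate-14

The relevant relations are crate-8 < crate-2; crate-2 < crate-3; crate-3 < crate-16; crate-16 < crate-10; crate-10 < crate-6; crate-6 < crate-19; crate-19 < crate-13; crate-13 < crate-7; crate-7 < crate-1; crate-1 < crate-14.
Chaining these gives crate-8 < crate-2 < crate-3 < crate-16 < crate-10 < crate-6 < crate-19 < crate-13 < crate-7 < crate-1 < crate-14.
So crate-14 is heavier.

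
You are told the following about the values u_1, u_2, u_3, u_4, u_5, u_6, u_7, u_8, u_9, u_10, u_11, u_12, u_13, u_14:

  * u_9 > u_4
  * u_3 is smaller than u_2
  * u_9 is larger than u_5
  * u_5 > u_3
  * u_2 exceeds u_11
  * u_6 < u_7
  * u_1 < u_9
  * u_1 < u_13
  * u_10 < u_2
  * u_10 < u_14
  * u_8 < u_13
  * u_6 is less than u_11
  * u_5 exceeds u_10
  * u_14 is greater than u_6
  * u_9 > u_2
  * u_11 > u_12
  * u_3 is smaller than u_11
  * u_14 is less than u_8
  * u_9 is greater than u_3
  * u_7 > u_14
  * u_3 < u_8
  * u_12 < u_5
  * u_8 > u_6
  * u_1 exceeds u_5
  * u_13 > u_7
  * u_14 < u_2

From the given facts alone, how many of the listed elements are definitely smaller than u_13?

Directly below u_13: u_8, u_7, u_1.
One step further: u_6, u_3, u_14, u_5 (7 so far).
One step further: u_12, u_10 (9 so far).
No other element is forced below u_13 by the given relations, so the count is 9.

9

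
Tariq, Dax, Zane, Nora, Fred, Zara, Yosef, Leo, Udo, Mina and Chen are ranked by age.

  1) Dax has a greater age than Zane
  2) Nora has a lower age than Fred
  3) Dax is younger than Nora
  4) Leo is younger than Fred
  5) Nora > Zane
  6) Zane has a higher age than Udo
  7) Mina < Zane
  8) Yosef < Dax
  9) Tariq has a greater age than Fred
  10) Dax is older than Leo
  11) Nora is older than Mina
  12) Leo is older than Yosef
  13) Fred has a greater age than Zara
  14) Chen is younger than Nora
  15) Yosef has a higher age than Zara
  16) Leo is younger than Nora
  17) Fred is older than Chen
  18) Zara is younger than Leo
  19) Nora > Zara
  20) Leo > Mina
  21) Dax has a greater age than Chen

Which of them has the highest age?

Tariq

Chaining downward from Tariq: directly below it, Fred; then Zara, Chen, Leo, Nora; then Yosef, Mina, Zane, Dax; then Udo.
That covers every other element, and nothing is given above Tariq, so Tariq is the highest age.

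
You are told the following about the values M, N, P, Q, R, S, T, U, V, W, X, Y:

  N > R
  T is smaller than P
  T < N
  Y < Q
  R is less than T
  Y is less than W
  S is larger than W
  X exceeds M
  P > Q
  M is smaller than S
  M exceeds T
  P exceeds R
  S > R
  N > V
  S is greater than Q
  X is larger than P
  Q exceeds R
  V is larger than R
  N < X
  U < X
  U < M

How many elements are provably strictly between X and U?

Chaining upward from U reaches: M, S.
Chaining downward from X reaches: R, Y, T, Q, M, P, V, N.
Strictly between U and X are those in both lists: M — 1 element.

1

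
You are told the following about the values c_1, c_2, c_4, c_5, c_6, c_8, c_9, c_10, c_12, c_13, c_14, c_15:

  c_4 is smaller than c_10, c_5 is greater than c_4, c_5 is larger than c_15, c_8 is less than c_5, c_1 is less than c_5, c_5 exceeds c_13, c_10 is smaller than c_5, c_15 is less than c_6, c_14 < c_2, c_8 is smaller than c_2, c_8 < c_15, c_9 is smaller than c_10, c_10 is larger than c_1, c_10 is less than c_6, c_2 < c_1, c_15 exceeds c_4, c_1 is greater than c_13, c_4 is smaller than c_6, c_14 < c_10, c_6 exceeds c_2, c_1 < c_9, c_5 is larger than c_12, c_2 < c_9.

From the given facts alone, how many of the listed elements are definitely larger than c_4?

4

The elements the relations force above c_4 are c_10, c_15, c_5, c_6 — no chain reaches any other.
That is 4.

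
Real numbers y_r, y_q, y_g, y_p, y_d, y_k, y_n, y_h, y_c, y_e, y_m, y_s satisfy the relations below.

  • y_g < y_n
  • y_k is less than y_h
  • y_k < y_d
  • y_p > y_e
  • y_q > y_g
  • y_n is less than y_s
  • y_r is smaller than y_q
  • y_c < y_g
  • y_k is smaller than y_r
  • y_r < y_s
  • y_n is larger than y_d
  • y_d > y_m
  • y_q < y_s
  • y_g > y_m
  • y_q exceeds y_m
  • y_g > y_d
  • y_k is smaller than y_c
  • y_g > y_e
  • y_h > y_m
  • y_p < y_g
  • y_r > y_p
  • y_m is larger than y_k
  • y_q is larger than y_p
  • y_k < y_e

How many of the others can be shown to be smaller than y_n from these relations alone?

Directly below y_n: y_d, y_g.
One step further: y_k, y_m, y_e, y_p, y_c (7 so far).
No other element is forced below y_n by the given relations, so the count is 7.

7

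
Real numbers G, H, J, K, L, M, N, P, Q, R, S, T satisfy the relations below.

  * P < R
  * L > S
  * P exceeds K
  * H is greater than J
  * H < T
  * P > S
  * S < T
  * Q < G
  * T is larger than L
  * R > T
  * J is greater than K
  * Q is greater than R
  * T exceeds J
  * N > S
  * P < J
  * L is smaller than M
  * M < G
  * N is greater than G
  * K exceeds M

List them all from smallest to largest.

S < L < M < K < P < J < H < T < R < Q < G < N

Each adjacent pair is fixed by a given relation: S < L; L < M; M < K; K < P; P < J; J < H; H < T; T < R; R < Q; Q < G; G < N. Chaining them end to end gives the full order.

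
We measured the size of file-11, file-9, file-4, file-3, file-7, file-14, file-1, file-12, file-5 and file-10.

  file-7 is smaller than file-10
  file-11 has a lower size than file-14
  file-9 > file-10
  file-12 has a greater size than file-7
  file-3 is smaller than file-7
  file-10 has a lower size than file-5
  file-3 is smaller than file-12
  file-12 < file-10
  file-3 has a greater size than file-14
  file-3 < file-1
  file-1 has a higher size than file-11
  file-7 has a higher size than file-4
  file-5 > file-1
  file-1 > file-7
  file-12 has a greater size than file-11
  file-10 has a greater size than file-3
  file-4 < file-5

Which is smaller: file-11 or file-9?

Chaining the given relations: file-11 < file-14 < file-3 < file-7 < file-12 < file-10 < file-9.
So file-11 < file-9; file-11 is the smaller of the two.

file-11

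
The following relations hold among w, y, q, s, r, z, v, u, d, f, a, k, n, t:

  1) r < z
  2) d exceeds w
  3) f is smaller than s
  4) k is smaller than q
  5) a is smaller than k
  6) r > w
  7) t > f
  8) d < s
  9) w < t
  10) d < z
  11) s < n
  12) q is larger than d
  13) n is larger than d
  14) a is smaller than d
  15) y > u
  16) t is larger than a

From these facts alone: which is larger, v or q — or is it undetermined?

undetermined

Following every chain through v: nothing is chained to v.
q is not reached, and no chain runs the other way from q to v.
So the given relations leave the order of v and q undetermined.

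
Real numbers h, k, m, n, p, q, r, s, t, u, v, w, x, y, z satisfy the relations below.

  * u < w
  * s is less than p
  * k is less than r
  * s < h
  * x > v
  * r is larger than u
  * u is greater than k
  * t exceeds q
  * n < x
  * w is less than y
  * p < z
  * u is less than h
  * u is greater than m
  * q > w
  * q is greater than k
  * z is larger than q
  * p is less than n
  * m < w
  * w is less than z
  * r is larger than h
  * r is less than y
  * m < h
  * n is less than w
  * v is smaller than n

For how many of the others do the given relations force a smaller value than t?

9

The elements the relations force below t are s, p, v, k, n, m, u, w, q — no chain reaches any other.
That is 9.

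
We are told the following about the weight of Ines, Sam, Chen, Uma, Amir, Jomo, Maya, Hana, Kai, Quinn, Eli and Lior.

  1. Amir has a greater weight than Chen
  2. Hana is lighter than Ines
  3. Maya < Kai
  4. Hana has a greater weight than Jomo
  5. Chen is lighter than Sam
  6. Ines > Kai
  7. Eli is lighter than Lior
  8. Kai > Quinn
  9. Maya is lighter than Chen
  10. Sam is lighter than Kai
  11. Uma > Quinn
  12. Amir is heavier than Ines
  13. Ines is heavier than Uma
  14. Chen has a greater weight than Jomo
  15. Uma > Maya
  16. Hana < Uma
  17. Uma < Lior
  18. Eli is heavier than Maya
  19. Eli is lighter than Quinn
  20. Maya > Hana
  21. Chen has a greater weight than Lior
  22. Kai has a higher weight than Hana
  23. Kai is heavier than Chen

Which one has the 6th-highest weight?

Lior

The consecutive relations fix a unique order: Jomo < Hana < Maya < Eli < Quinn < Uma < Lior < Chen < Sam < Kai < Ines < Amir.
Counting 6 from the largest end gives Lior.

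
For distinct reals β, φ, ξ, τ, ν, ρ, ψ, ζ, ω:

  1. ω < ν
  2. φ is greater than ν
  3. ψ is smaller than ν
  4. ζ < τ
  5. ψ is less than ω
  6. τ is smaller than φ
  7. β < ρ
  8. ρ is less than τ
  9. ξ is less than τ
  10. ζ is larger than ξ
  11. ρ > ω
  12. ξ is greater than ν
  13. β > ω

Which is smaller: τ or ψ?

ψ

Following the relations from ψ: ψ < ω < ν < ξ < ζ < τ.
So ψ < τ; ψ is the smaller of the two.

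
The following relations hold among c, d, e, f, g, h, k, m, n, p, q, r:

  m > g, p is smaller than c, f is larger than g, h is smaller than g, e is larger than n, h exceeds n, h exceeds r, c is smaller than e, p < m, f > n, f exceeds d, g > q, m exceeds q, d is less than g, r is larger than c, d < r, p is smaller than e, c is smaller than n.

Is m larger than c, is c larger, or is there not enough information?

m

c < n and n < h give c < h.
With h < g: c < n < h < g.
With g < m: c < n < h < g < m.
So m is larger.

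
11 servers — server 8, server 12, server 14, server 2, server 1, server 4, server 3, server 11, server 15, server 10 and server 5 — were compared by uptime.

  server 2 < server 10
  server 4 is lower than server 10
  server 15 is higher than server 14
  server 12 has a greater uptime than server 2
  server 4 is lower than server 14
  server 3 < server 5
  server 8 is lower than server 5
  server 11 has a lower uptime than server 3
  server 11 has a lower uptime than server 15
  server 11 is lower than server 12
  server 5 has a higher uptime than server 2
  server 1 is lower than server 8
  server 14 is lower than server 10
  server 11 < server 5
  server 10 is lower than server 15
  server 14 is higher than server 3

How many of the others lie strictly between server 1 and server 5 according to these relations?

Chaining upward from server 1 reaches: server 8.
Chaining downward from server 5 reaches: server 11, server 3, server 2, server 8.
Strictly between server 1 and server 5 are those in both lists: server 8 — 1 element.

1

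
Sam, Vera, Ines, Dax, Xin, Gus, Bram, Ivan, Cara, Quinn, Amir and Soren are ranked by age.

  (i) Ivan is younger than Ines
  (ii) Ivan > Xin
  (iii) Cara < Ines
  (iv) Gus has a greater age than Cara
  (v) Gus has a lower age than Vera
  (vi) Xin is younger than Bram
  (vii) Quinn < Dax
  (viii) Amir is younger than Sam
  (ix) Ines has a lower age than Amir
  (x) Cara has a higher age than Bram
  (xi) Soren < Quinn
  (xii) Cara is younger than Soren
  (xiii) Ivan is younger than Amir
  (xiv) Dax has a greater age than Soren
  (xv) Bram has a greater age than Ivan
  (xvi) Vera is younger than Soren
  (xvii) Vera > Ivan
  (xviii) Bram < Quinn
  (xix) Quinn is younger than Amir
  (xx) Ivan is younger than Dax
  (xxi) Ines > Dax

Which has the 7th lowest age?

Soren

Piecing the relations together gives one ordering: Xin < Ivan < Bram < Cara < Gus < Vera < Soren < Quinn < Dax < Ines < Amir < Sam.
Counting 7 from the smallest end gives Soren.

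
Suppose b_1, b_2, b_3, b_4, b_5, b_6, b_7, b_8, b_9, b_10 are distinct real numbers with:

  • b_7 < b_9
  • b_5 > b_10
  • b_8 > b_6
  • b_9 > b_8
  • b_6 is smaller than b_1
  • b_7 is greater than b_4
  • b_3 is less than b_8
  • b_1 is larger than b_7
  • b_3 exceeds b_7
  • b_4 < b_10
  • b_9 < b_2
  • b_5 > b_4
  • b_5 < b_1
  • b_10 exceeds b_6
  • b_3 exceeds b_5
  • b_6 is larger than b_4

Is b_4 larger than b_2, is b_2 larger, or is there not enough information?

b_2

b_4 < b_6 < b_10 < b_5 < b_3 < b_8 < b_9 < b_2, by transitivity through b_6, b_10, b_5, b_3, b_8, b_9.
So b_2 is larger.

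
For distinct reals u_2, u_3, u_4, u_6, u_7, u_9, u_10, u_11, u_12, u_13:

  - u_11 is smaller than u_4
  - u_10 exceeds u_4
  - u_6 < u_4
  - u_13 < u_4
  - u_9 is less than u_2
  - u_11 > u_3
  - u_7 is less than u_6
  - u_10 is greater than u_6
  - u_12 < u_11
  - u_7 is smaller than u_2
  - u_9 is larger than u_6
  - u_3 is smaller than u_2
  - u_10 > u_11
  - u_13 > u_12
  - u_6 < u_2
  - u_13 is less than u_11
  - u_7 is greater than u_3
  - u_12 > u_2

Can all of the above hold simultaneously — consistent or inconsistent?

consistent

The single ordering u_3 < u_7 < u_6 < u_9 < u_2 < u_12 < u_13 < u_11 < u_4 < u_10 satisfies every listed relation, so no contradiction arises.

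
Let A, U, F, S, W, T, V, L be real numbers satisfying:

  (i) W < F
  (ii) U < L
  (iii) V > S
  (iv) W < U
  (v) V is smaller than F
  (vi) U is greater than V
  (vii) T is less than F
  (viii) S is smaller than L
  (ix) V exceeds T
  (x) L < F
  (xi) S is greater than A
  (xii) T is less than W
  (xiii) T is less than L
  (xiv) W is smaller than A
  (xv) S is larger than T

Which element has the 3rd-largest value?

U

Chaining the given pairs: T < W < A < S < V < U < L < F.
Counting 3 from the largest end gives U.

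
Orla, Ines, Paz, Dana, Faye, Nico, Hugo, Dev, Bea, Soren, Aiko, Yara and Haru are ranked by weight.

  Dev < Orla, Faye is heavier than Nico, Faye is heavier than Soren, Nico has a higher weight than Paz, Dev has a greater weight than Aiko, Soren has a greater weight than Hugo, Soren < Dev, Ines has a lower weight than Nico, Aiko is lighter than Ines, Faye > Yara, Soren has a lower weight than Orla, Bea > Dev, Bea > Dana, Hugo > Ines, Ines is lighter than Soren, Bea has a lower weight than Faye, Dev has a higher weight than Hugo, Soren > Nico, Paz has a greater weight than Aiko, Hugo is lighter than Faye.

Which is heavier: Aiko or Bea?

Aiko < Ines and Ines < Nico give Aiko < Nico.
Then Nico < Soren extends the chain to Soren.
Then Soren < Dev extends the chain to Dev.
With Dev < Bea: Aiko < Ines < Nico < Soren < Dev < Bea.
So Aiko < Bea; Bea is the heavier of the two.

Bea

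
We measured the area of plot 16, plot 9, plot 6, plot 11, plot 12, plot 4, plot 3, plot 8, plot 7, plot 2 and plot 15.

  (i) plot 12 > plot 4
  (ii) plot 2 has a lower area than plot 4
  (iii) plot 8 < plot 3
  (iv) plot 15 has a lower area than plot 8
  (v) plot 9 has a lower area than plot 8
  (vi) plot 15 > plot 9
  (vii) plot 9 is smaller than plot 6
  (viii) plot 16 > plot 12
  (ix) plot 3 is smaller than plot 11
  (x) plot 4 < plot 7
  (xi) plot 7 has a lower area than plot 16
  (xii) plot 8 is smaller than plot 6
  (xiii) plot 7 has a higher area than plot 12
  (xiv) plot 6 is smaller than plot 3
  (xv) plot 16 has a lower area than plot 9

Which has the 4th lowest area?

plot 7

Chaining the given pairs: plot 2 < plot 4 < plot 12 < plot 7 < plot 16 < plot 9 < plot 15 < plot 8 < plot 6 < plot 3 < plot 11.
Counting 4 from the smallest end gives plot 7.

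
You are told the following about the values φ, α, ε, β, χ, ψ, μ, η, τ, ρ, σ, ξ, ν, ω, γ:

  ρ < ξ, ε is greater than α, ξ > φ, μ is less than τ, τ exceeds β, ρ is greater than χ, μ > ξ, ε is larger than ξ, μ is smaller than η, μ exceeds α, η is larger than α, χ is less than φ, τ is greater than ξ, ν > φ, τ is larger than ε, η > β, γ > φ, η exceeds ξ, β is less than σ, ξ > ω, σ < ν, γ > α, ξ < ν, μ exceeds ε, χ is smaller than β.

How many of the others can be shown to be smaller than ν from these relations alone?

7

The elements the relations force below ν are χ, β, ρ, φ, ω, ξ, σ — no chain reaches any other.
That is 7.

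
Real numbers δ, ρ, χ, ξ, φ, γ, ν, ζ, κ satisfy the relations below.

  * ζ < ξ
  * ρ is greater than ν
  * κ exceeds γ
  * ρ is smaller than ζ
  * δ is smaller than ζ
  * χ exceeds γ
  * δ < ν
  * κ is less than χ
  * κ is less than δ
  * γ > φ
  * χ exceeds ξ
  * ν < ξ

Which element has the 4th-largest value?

ρ

The consecutive relations fix a unique order: φ < γ < κ < δ < ν < ρ < ζ < ξ < χ.
Counting 4 from the largest end gives ρ.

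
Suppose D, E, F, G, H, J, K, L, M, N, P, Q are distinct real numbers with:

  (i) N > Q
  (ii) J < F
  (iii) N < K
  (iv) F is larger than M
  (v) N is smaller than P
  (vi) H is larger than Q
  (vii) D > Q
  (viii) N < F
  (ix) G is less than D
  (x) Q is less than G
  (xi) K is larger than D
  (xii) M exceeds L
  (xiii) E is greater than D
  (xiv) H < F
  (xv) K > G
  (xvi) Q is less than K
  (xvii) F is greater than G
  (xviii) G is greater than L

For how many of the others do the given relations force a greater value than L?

The elements the relations force above L are M, G, F, D, K, E — no chain reaches any other.
That is 6.

6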